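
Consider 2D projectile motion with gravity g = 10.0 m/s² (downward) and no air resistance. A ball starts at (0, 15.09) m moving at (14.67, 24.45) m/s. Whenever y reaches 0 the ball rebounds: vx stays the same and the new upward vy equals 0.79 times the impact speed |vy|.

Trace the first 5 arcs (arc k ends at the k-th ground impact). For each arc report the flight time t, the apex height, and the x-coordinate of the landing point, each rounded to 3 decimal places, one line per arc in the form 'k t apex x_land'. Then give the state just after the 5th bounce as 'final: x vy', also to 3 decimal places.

Arc 1: start y=15.090, vy=24.450 → t=5.444, apex=44.980, x_land=79.868, impact vy=-29.993
  bounce: vy ← 0.79·29.993 = 23.695
Arc 2: start y=0.000, vy=23.695 → t=4.739, apex=28.072, x_land=149.389, impact vy=-23.695
  bounce: vy ← 0.79·23.695 = 18.719
Arc 3: start y=0.000, vy=18.719 → t=3.744, apex=17.520, x_land=204.310, impact vy=-18.719
  bounce: vy ← 0.79·18.719 = 14.788
Arc 4: start y=0.000, vy=14.788 → t=2.958, apex=10.934, x_land=247.698, impact vy=-14.788
  bounce: vy ← 0.79·14.788 = 11.682
Arc 5: start y=0.000, vy=11.682 → t=2.336, apex=6.824, x_land=281.974, impact vy=-11.682
  bounce: vy ← 0.79·11.682 = 9.229

1 5.444 44.980 79.868
2 4.739 28.072 149.389
3 3.744 17.520 204.310
4 2.958 10.934 247.698
5 2.336 6.824 281.974
final: 281.974 9.229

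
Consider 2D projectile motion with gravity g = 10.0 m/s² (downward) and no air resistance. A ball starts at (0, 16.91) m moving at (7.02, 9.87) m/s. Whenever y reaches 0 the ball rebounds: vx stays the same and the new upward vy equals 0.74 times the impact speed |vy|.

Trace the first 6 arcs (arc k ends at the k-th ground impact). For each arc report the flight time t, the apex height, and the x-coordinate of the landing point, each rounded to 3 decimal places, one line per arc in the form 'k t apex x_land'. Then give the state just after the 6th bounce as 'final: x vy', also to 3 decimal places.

1 3.074 21.781 21.580
2 3.089 11.927 43.265
3 2.286 6.531 59.312
4 1.692 3.577 71.186
5 1.252 1.959 79.973
6 0.926 1.072 86.476
final: 86.476 3.427

Arc 1: start y=16.910, vy=9.870 → t=3.074, apex=21.781, x_land=21.580, impact vy=-20.871
  bounce: vy ← 0.74·20.871 = 15.445
Arc 2: start y=0.000, vy=15.445 → t=3.089, apex=11.927, x_land=43.265, impact vy=-15.445
  bounce: vy ← 0.74·15.445 = 11.429
Arc 3: start y=0.000, vy=11.429 → t=2.286, apex=6.531, x_land=59.312, impact vy=-11.429
  bounce: vy ← 0.74·11.429 = 8.458
Arc 4: start y=0.000, vy=8.458 → t=1.692, apex=3.577, x_land=71.186, impact vy=-8.458
  bounce: vy ← 0.74·8.458 = 6.259
Arc 5: start y=0.000, vy=6.259 → t=1.252, apex=1.959, x_land=79.973, impact vy=-6.259
  bounce: vy ← 0.74·6.259 = 4.631
Arc 6: start y=0.000, vy=4.631 → t=0.926, apex=1.072, x_land=86.476, impact vy=-4.631
  bounce: vy ← 0.74·4.631 = 3.427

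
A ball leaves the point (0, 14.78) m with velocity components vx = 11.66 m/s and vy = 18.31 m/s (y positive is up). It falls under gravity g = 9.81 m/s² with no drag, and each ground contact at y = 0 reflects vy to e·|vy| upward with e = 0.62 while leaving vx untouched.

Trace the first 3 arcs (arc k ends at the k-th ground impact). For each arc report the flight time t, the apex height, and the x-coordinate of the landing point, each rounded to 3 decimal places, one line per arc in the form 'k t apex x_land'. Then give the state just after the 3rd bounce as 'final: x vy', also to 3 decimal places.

1 4.415 31.867 51.483
2 3.161 12.250 88.336
3 1.960 4.709 111.185
final: 111.185 5.959

Arc 1: start y=14.780, vy=18.310 → t=4.415, apex=31.867, x_land=51.483, impact vy=-25.005
  bounce: vy ← 0.62·25.005 = 15.503
Arc 2: start y=0.000, vy=15.503 → t=3.161, apex=12.250, x_land=88.336, impact vy=-15.503
  bounce: vy ← 0.62·15.503 = 9.612
Arc 3: start y=0.000, vy=9.612 → t=1.960, apex=4.709, x_land=111.185, impact vy=-9.612
  bounce: vy ← 0.62·9.612 = 5.959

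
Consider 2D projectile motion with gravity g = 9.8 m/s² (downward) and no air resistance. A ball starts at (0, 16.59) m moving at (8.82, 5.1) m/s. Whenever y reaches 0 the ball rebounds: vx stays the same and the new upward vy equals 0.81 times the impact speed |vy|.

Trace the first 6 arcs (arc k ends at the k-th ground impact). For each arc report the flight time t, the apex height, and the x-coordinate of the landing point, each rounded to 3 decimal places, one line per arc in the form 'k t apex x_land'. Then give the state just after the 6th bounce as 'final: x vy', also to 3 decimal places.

Arc 1: start y=16.590, vy=5.100 → t=2.433, apex=17.917, x_land=21.456, impact vy=-18.740
  bounce: vy ← 0.81·18.740 = 15.179
Arc 2: start y=0.000, vy=15.179 → t=3.098, apex=11.755, x_land=48.778, impact vy=-15.179
  bounce: vy ← 0.81·15.179 = 12.295
Arc 3: start y=0.000, vy=12.295 → t=2.509, apex=7.713, x_land=70.909, impact vy=-12.295
  bounce: vy ← 0.81·12.295 = 9.959
Arc 4: start y=0.000, vy=9.959 → t=2.032, apex=5.060, x_land=88.835, impact vy=-9.959
  bounce: vy ← 0.81·9.959 = 8.067
Arc 5: start y=0.000, vy=8.067 → t=1.646, apex=3.320, x_land=103.356, impact vy=-8.067
  bounce: vy ← 0.81·8.067 = 6.534
Arc 6: start y=0.000, vy=6.534 → t=1.333, apex=2.178, x_land=115.117, impact vy=-6.534
  bounce: vy ← 0.81·6.534 = 5.293

1 2.433 17.917 21.456
2 3.098 11.755 48.778
3 2.509 7.713 70.909
4 2.032 5.060 88.835
5 1.646 3.320 103.356
6 1.333 2.178 115.117
final: 115.117 5.293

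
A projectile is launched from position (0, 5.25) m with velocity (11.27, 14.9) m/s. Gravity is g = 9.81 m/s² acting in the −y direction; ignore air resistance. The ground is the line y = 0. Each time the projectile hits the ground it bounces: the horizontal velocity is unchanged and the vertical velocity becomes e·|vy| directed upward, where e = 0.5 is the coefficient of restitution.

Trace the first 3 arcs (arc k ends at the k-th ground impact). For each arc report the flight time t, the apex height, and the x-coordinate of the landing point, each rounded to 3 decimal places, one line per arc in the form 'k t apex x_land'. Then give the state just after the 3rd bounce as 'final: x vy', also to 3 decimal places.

Arc 1: start y=5.250, vy=14.900 → t=3.357, apex=16.565, x_land=37.829, impact vy=-18.028
  bounce: vy ← 0.5·18.028 = 9.014
Arc 2: start y=0.000, vy=9.014 → t=1.838, apex=4.141, x_land=58.540, impact vy=-9.014
  bounce: vy ← 0.5·9.014 = 4.507
Arc 3: start y=0.000, vy=4.507 → t=0.919, apex=1.035, x_land=68.896, impact vy=-4.507
  bounce: vy ← 0.5·4.507 = 2.254

1 3.357 16.565 37.829
2 1.838 4.141 58.540
3 0.919 1.035 68.896
final: 68.896 2.254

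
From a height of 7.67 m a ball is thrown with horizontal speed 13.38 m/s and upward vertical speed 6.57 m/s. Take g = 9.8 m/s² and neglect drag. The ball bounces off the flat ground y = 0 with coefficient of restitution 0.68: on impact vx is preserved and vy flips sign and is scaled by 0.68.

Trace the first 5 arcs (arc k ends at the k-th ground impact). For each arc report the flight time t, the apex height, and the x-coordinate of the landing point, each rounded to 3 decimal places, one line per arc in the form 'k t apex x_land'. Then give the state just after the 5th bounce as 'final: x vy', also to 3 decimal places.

1 2.090 9.872 27.962
2 1.930 4.565 53.791
3 1.313 2.111 71.354
4 0.893 0.976 83.298
5 0.607 0.451 91.419
final: 91.419 2.022

Arc 1: start y=7.670, vy=6.570 → t=2.090, apex=9.872, x_land=27.962, impact vy=-13.910
  bounce: vy ← 0.68·13.910 = 9.459
Arc 2: start y=0.000, vy=9.459 → t=1.930, apex=4.565, x_land=53.791, impact vy=-9.459
  bounce: vy ← 0.68·9.459 = 6.432
Arc 3: start y=0.000, vy=6.432 → t=1.313, apex=2.111, x_land=71.354, impact vy=-6.432
  bounce: vy ← 0.68·6.432 = 4.374
Arc 4: start y=0.000, vy=4.374 → t=0.893, apex=0.976, x_land=83.298, impact vy=-4.374
  bounce: vy ← 0.68·4.374 = 2.974
Arc 5: start y=0.000, vy=2.974 → t=0.607, apex=0.451, x_land=91.419, impact vy=-2.974
  bounce: vy ← 0.68·2.974 = 2.022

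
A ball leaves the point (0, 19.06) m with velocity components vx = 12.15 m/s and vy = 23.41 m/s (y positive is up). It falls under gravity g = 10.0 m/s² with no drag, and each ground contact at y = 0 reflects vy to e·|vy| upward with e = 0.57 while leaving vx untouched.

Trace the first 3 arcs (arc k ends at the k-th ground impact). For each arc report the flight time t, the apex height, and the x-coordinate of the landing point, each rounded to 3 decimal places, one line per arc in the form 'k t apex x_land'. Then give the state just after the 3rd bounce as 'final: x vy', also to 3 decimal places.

Arc 1: start y=19.060, vy=23.410 → t=5.389, apex=46.461, x_land=65.480, impact vy=-30.483
  bounce: vy ← 0.57·30.483 = 17.375
Arc 2: start y=0.000, vy=17.375 → t=3.475, apex=15.095, x_land=107.703, impact vy=-17.375
  bounce: vy ← 0.57·17.375 = 9.904
Arc 3: start y=0.000, vy=9.904 → t=1.981, apex=4.904, x_land=131.769, impact vy=-9.904
  bounce: vy ← 0.57·9.904 = 5.645

1 5.389 46.461 65.480
2 3.475 15.095 107.703
3 1.981 4.904 131.769
final: 131.769 5.645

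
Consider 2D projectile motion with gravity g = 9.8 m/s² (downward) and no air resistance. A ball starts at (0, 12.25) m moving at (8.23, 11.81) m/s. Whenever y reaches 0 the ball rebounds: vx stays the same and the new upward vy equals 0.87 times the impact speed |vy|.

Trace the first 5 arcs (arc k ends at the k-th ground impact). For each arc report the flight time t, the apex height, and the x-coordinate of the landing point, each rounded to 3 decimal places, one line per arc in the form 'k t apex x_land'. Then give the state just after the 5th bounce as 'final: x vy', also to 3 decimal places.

1 3.193 19.366 26.279
2 3.459 14.658 54.749
3 3.009 11.095 79.517
4 2.618 8.398 101.065
5 2.278 6.356 119.812
final: 119.812 9.711

Arc 1: start y=12.250, vy=11.810 → t=3.193, apex=19.366, x_land=26.279, impact vy=-19.483
  bounce: vy ← 0.87·19.483 = 16.950
Arc 2: start y=0.000, vy=16.950 → t=3.459, apex=14.658, x_land=54.749, impact vy=-16.950
  bounce: vy ← 0.87·16.950 = 14.746
Arc 3: start y=0.000, vy=14.746 → t=3.009, apex=11.095, x_land=79.517, impact vy=-14.746
  bounce: vy ← 0.87·14.746 = 12.829
Arc 4: start y=0.000, vy=12.829 → t=2.618, apex=8.398, x_land=101.065, impact vy=-12.829
  bounce: vy ← 0.87·12.829 = 11.162
Arc 5: start y=0.000, vy=11.162 → t=2.278, apex=6.356, x_land=119.812, impact vy=-11.162
  bounce: vy ← 0.87·11.162 = 9.711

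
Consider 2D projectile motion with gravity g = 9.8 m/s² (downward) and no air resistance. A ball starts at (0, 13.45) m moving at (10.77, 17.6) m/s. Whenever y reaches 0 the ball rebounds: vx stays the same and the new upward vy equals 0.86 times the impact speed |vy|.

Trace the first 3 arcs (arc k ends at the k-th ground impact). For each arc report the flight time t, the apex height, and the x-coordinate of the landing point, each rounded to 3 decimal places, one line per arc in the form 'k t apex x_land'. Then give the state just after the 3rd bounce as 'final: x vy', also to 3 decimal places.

Arc 1: start y=13.450, vy=17.600 → t=4.239, apex=29.254, x_land=45.657, impact vy=-23.945
  bounce: vy ← 0.86·23.945 = 20.593
Arc 2: start y=0.000, vy=20.593 → t=4.203, apex=21.636, x_land=90.920, impact vy=-20.593
  bounce: vy ← 0.86·20.593 = 17.710
Arc 3: start y=0.000, vy=17.710 → t=3.614, apex=16.002, x_land=129.846, impact vy=-17.710
  bounce: vy ← 0.86·17.710 = 15.231

1 4.239 29.254 45.657
2 4.203 21.636 90.920
3 3.614 16.002 129.846
final: 129.846 15.231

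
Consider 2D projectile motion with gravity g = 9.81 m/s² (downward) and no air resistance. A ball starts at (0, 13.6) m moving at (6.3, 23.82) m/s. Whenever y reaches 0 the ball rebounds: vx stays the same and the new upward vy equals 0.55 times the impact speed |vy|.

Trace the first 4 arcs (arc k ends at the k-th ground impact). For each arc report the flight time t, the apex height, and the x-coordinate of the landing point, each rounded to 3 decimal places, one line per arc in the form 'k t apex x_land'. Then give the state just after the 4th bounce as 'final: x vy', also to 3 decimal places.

Arc 1: start y=13.600, vy=23.820 → t=5.372, apex=42.519, x_land=33.846, impact vy=-28.883
  bounce: vy ← 0.55·28.883 = 15.886
Arc 2: start y=0.000, vy=15.886 → t=3.239, apex=12.862, x_land=54.249, impact vy=-15.886
  bounce: vy ← 0.55·15.886 = 8.737
Arc 3: start y=0.000, vy=8.737 → t=1.781, apex=3.891, x_land=65.471, impact vy=-8.737
  bounce: vy ← 0.55·8.737 = 4.805
Arc 4: start y=0.000, vy=4.805 → t=0.980, apex=1.177, x_land=71.643, impact vy=-4.805
  bounce: vy ← 0.55·4.805 = 2.643

1 5.372 42.519 33.846
2 3.239 12.862 54.249
3 1.781 3.891 65.471
4 0.980 1.177 71.643
final: 71.643 2.643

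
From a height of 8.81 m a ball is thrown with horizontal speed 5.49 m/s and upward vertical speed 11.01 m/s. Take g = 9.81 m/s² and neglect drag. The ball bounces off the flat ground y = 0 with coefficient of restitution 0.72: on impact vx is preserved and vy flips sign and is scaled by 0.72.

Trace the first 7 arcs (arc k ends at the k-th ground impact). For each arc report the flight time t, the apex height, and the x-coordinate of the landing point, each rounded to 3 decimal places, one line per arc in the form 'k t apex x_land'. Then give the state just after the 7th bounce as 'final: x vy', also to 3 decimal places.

Arc 1: start y=8.810, vy=11.010 → t=2.870, apex=14.988, x_land=15.758, impact vy=-17.149
  bounce: vy ← 0.72·17.149 = 12.347
Arc 2: start y=0.000, vy=12.347 → t=2.517, apex=7.770, x_land=29.578, impact vy=-12.347
  bounce: vy ← 0.72·12.347 = 8.890
Arc 3: start y=0.000, vy=8.890 → t=1.812, apex=4.028, x_land=39.528, impact vy=-8.890
  bounce: vy ← 0.72·8.890 = 6.401
Arc 4: start y=0.000, vy=6.401 → t=1.305, apex=2.088, x_land=46.692, impact vy=-6.401
  bounce: vy ← 0.72·6.401 = 4.608
Arc 5: start y=0.000, vy=4.608 → t=0.940, apex=1.082, x_land=51.850, impact vy=-4.608
  bounce: vy ← 0.72·4.608 = 3.318
Arc 6: start y=0.000, vy=3.318 → t=0.676, apex=0.561, x_land=55.564, impact vy=-3.318
  bounce: vy ← 0.72·3.318 = 2.389
Arc 7: start y=0.000, vy=2.389 → t=0.487, apex=0.291, x_land=58.238, impact vy=-2.389
  bounce: vy ← 0.72·2.389 = 1.720

1 2.870 14.988 15.758
2 2.517 7.770 29.578
3 1.812 4.028 39.528
4 1.305 2.088 46.692
5 0.940 1.082 51.850
6 0.676 0.561 55.564
7 0.487 0.291 58.238
final: 58.238 1.720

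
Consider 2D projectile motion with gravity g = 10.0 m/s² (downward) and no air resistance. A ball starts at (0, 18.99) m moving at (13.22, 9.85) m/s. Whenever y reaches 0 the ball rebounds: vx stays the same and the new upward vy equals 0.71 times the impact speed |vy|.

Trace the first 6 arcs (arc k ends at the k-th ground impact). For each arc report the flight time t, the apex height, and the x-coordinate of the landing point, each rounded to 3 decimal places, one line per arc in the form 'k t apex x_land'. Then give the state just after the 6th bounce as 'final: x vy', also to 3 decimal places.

Arc 1: start y=18.990, vy=9.850 → t=3.169, apex=23.841, x_land=41.889, impact vy=-21.836
  bounce: vy ← 0.71·21.836 = 15.504
Arc 2: start y=0.000, vy=15.504 → t=3.101, apex=12.018, x_land=82.881, impact vy=-15.504
  bounce: vy ← 0.71·15.504 = 11.008
Arc 3: start y=0.000, vy=11.008 → t=2.202, apex=6.058, x_land=111.985, impact vy=-11.008
  bounce: vy ← 0.71·11.008 = 7.815
Arc 4: start y=0.000, vy=7.815 → t=1.563, apex=3.054, x_land=132.649, impact vy=-7.815
  bounce: vy ← 0.71·7.815 = 5.549
Arc 5: start y=0.000, vy=5.549 → t=1.110, apex=1.540, x_land=147.321, impact vy=-5.549
  bounce: vy ← 0.71·5.549 = 3.940
Arc 6: start y=0.000, vy=3.940 → t=0.788, apex=0.776, x_land=157.738, impact vy=-3.940
  bounce: vy ← 0.71·3.940 = 2.797

1 3.169 23.841 41.889
2 3.101 12.018 82.881
3 2.202 6.058 111.985
4 1.563 3.054 132.649
5 1.110 1.540 147.321
6 0.788 0.776 157.738
final: 157.738 2.797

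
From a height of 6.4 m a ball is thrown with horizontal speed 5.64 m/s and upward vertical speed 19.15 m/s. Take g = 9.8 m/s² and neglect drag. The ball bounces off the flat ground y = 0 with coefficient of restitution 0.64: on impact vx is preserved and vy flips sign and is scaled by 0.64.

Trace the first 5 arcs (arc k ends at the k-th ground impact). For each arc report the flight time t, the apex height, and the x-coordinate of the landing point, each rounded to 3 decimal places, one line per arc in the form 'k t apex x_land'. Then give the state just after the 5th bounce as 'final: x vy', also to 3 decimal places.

1 4.218 25.110 23.789
2 2.898 10.285 40.131
3 1.854 4.213 50.590
4 1.187 1.726 57.284
5 0.760 0.707 61.568
final: 61.568 2.382

Arc 1: start y=6.400, vy=19.150 → t=4.218, apex=25.110, x_land=23.789, impact vy=-22.185
  bounce: vy ← 0.64·22.185 = 14.198
Arc 2: start y=0.000, vy=14.198 → t=2.898, apex=10.285, x_land=40.131, impact vy=-14.198
  bounce: vy ← 0.64·14.198 = 9.087
Arc 3: start y=0.000, vy=9.087 → t=1.854, apex=4.213, x_land=50.590, impact vy=-9.087
  bounce: vy ← 0.64·9.087 = 5.816
Arc 4: start y=0.000, vy=5.816 → t=1.187, apex=1.726, x_land=57.284, impact vy=-5.816
  bounce: vy ← 0.64·5.816 = 3.722
Arc 5: start y=0.000, vy=3.722 → t=0.760, apex=0.707, x_land=61.568, impact vy=-3.722
  bounce: vy ← 0.64·3.722 = 2.382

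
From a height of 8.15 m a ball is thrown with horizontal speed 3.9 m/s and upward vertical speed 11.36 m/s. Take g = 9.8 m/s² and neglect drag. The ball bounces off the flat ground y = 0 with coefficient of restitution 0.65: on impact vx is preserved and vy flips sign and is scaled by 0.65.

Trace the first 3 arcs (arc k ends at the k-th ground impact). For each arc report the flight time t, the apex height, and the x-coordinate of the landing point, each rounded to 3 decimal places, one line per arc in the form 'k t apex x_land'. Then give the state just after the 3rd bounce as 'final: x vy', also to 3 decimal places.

1 2.893 14.734 11.284
2 2.254 6.225 20.075
3 1.465 2.630 25.790
final: 25.790 4.667

Arc 1: start y=8.150, vy=11.360 → t=2.893, apex=14.734, x_land=11.284, impact vy=-16.994
  bounce: vy ← 0.65·16.994 = 11.046
Arc 2: start y=0.000, vy=11.046 → t=2.254, apex=6.225, x_land=20.075, impact vy=-11.046
  bounce: vy ← 0.65·11.046 = 7.180
Arc 3: start y=0.000, vy=7.180 → t=1.465, apex=2.630, x_land=25.790, impact vy=-7.180
  bounce: vy ← 0.65·7.180 = 4.667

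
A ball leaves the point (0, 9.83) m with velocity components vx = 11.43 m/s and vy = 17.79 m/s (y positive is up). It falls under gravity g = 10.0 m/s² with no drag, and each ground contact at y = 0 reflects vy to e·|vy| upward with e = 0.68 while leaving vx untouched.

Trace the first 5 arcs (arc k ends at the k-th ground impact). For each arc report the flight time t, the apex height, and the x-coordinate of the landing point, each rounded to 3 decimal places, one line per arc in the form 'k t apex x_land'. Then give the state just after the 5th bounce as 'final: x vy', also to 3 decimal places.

Arc 1: start y=9.830, vy=17.790 → t=4.044, apex=25.654, x_land=46.224, impact vy=-22.651
  bounce: vy ← 0.68·22.651 = 15.403
Arc 2: start y=0.000, vy=15.403 → t=3.081, apex=11.863, x_land=81.436, impact vy=-15.403
  bounce: vy ← 0.68·15.403 = 10.474
Arc 3: start y=0.000, vy=10.474 → t=2.095, apex=5.485, x_land=105.379, impact vy=-10.474
  bounce: vy ← 0.68·10.474 = 7.122
Arc 4: start y=0.000, vy=7.122 → t=1.424, apex=2.536, x_land=121.661, impact vy=-7.122
  bounce: vy ← 0.68·7.122 = 4.843
Arc 5: start y=0.000, vy=4.843 → t=0.969, apex=1.173, x_land=132.732, impact vy=-4.843
  bounce: vy ← 0.68·4.843 = 3.293

1 4.044 25.654 46.224
2 3.081 11.863 81.436
3 2.095 5.485 105.379
4 1.424 2.536 121.661
5 0.969 1.173 132.732
final: 132.732 3.293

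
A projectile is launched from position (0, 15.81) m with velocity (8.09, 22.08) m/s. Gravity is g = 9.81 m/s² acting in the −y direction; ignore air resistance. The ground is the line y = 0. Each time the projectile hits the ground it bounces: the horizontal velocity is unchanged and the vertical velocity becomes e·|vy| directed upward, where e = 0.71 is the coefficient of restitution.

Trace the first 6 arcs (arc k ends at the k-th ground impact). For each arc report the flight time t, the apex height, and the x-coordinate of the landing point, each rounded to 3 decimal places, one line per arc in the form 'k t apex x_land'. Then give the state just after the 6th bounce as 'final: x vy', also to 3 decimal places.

Arc 1: start y=15.810, vy=22.080 → t=5.130, apex=40.658, x_land=41.501, impact vy=-28.244
  bounce: vy ← 0.71·28.244 = 20.053
Arc 2: start y=0.000, vy=20.053 → t=4.088, apex=20.496, x_land=74.575, impact vy=-20.053
  bounce: vy ← 0.71·20.053 = 14.238
Arc 3: start y=0.000, vy=14.238 → t=2.903, apex=10.332, x_land=98.058, impact vy=-14.238
  bounce: vy ← 0.71·14.238 = 10.109
Arc 4: start y=0.000, vy=10.109 → t=2.061, apex=5.208, x_land=114.731, impact vy=-10.109
  bounce: vy ← 0.71·10.109 = 7.177
Arc 5: start y=0.000, vy=7.177 → t=1.463, apex=2.626, x_land=126.568, impact vy=-7.177
  bounce: vy ← 0.71·7.177 = 5.096
Arc 6: start y=0.000, vy=5.096 → t=1.039, apex=1.324, x_land=134.973, impact vy=-5.096
  bounce: vy ← 0.71·5.096 = 3.618

1 5.130 40.658 41.501
2 4.088 20.496 74.575
3 2.903 10.332 98.058
4 2.061 5.208 114.731
5 1.463 2.626 126.568
6 1.039 1.324 134.973
final: 134.973 3.618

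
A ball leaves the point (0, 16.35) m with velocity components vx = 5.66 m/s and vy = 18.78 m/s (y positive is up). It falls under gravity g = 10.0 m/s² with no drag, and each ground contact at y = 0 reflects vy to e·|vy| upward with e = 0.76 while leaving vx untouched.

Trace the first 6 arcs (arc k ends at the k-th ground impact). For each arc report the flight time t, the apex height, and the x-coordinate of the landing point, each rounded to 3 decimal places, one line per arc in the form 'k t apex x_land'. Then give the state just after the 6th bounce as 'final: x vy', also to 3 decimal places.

Arc 1: start y=16.350, vy=18.780 → t=4.485, apex=33.984, x_land=25.386, impact vy=-26.071
  bounce: vy ← 0.76·26.071 = 19.814
Arc 2: start y=0.000, vy=19.814 → t=3.963, apex=19.629, x_land=47.815, impact vy=-19.814
  bounce: vy ← 0.76·19.814 = 15.059
Arc 3: start y=0.000, vy=15.059 → t=3.012, apex=11.338, x_land=64.861, impact vy=-15.059
  bounce: vy ← 0.76·15.059 = 11.444
Arc 4: start y=0.000, vy=11.444 → t=2.289, apex=6.549, x_land=77.816, impact vy=-11.444
  bounce: vy ← 0.76·11.444 = 8.698
Arc 5: start y=0.000, vy=8.698 → t=1.740, apex=3.783, x_land=87.662, impact vy=-8.698
  bounce: vy ← 0.76·8.698 = 6.610
Arc 6: start y=0.000, vy=6.610 → t=1.322, apex=2.185, x_land=95.145, impact vy=-6.610
  bounce: vy ← 0.76·6.610 = 5.024

1 4.485 33.984 25.386
2 3.963 19.629 47.815
3 3.012 11.338 64.861
4 2.289 6.549 77.816
5 1.740 3.783 87.662
6 1.322 2.185 95.145
final: 95.145 5.024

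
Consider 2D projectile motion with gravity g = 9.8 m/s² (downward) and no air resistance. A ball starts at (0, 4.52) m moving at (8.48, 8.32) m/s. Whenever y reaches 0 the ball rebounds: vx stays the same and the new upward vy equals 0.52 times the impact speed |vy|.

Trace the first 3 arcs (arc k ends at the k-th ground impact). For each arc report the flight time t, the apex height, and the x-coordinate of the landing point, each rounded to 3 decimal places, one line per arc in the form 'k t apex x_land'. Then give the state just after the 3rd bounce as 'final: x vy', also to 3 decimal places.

Arc 1: start y=4.520, vy=8.320 → t=2.131, apex=8.052, x_land=18.070, impact vy=-12.562
  bounce: vy ← 0.52·12.562 = 6.532
Arc 2: start y=0.000, vy=6.532 → t=1.333, apex=2.177, x_land=29.375, impact vy=-6.532
  bounce: vy ← 0.52·6.532 = 3.397
Arc 3: start y=0.000, vy=3.397 → t=0.693, apex=0.589, x_land=35.254, impact vy=-3.397
  bounce: vy ← 0.52·3.397 = 1.766

1 2.131 8.052 18.070
2 1.333 2.177 29.375
3 0.693 0.589 35.254
final: 35.254 1.766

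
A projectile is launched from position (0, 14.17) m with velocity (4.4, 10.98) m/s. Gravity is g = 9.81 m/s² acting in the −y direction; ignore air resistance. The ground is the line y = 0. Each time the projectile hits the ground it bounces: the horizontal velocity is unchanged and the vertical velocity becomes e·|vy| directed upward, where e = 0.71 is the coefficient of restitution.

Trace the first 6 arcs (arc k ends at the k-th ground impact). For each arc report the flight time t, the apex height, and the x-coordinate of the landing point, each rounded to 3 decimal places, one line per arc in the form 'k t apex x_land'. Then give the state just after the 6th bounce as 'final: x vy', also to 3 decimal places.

1 3.154 20.315 13.879
2 2.890 10.241 26.595
3 2.052 5.162 35.622
4 1.457 2.602 42.032
5 1.034 1.312 46.583
6 0.734 0.661 49.814
final: 49.814 2.557

Arc 1: start y=14.170, vy=10.980 → t=3.154, apex=20.315, x_land=13.879, impact vy=-19.964
  bounce: vy ← 0.71·19.964 = 14.175
Arc 2: start y=0.000, vy=14.175 → t=2.890, apex=10.241, x_land=26.595, impact vy=-14.175
  bounce: vy ← 0.71·14.175 = 10.064
Arc 3: start y=0.000, vy=10.064 → t=2.052, apex=5.162, x_land=35.622, impact vy=-10.064
  bounce: vy ← 0.71·10.064 = 7.145
Arc 4: start y=0.000, vy=7.145 → t=1.457, apex=2.602, x_land=42.032, impact vy=-7.145
  bounce: vy ← 0.71·7.145 = 5.073
Arc 5: start y=0.000, vy=5.073 → t=1.034, apex=1.312, x_land=46.583, impact vy=-5.073
  bounce: vy ← 0.71·5.073 = 3.602
Arc 6: start y=0.000, vy=3.602 → t=0.734, apex=0.661, x_land=49.814, impact vy=-3.602
  bounce: vy ← 0.71·3.602 = 2.557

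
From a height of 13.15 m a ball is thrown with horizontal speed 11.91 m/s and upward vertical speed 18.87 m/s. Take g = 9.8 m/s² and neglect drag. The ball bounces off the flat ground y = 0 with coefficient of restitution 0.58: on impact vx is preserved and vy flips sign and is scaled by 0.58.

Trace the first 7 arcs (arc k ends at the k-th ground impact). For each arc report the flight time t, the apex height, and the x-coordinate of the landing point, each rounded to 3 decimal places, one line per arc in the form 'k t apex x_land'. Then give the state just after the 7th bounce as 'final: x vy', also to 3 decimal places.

Arc 1: start y=13.150, vy=18.870 → t=4.454, apex=31.317, x_land=53.042, impact vy=-24.775
  bounce: vy ← 0.58·24.775 = 14.370
Arc 2: start y=0.000, vy=14.370 → t=2.933, apex=10.535, x_land=87.970, impact vy=-14.370
  bounce: vy ← 0.58·14.370 = 8.334
Arc 3: start y=0.000, vy=8.334 → t=1.701, apex=3.544, x_land=108.227, impact vy=-8.334
  bounce: vy ← 0.58·8.334 = 4.834
Arc 4: start y=0.000, vy=4.834 → t=0.987, apex=1.192, x_land=119.977, impact vy=-4.834
  bounce: vy ← 0.58·4.834 = 2.804
Arc 5: start y=0.000, vy=2.804 → t=0.572, apex=0.401, x_land=126.792, impact vy=-2.804
  bounce: vy ← 0.58·2.804 = 1.626
Arc 6: start y=0.000, vy=1.626 → t=0.332, apex=0.135, x_land=130.744, impact vy=-1.626
  bounce: vy ← 0.58·1.626 = 0.943
Arc 7: start y=0.000, vy=0.943 → t=0.192, apex=0.045, x_land=133.037, impact vy=-0.943
  bounce: vy ← 0.58·0.943 = 0.547

1 4.454 31.317 53.042
2 2.933 10.535 87.970
3 1.701 3.544 108.227
4 0.987 1.192 119.977
5 0.572 0.401 126.792
6 0.332 0.135 130.744
7 0.192 0.045 133.037
final: 133.037 0.547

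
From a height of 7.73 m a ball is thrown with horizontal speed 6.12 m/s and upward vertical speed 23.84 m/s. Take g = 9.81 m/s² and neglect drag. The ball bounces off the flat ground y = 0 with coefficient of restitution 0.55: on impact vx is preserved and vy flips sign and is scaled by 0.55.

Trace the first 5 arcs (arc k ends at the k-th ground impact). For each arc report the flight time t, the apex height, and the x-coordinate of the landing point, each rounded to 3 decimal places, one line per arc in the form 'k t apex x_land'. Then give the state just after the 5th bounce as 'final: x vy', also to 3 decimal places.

Arc 1: start y=7.730, vy=23.840 → t=5.165, apex=36.698, x_land=31.612, impact vy=-26.833
  bounce: vy ← 0.55·26.833 = 14.758
Arc 2: start y=0.000, vy=14.758 → t=3.009, apex=11.101, x_land=50.026, impact vy=-14.758
  bounce: vy ← 0.55·14.758 = 8.117
Arc 3: start y=0.000, vy=8.117 → t=1.655, apex=3.358, x_land=60.154, impact vy=-8.117
  bounce: vy ← 0.55·8.117 = 4.464
Arc 4: start y=0.000, vy=4.464 → t=0.910, apex=1.016, x_land=65.724, impact vy=-4.464
  bounce: vy ← 0.55·4.464 = 2.455
Arc 5: start y=0.000, vy=2.455 → t=0.501, apex=0.307, x_land=68.788, impact vy=-2.455
  bounce: vy ← 0.55·2.455 = 1.350

1 5.165 36.698 31.612
2 3.009 11.101 50.026
3 1.655 3.358 60.154
4 0.910 1.016 65.724
5 0.501 0.307 68.788
final: 68.788 1.350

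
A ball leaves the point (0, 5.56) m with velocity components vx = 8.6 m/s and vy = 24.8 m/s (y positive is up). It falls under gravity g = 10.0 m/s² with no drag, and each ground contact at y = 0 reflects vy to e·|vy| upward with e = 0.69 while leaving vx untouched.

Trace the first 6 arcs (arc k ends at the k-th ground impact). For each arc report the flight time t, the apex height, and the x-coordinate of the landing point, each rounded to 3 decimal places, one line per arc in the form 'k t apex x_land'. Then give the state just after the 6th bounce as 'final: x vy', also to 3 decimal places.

1 5.175 36.312 44.504
2 3.719 17.288 76.487
3 2.566 8.231 98.555
4 1.771 3.919 113.782
5 1.222 1.866 124.289
6 0.843 0.888 131.538
final: 131.538 2.908

Arc 1: start y=5.560, vy=24.800 → t=5.175, apex=36.312, x_land=44.504, impact vy=-26.949
  bounce: vy ← 0.69·26.949 = 18.595
Arc 2: start y=0.000, vy=18.595 → t=3.719, apex=17.288, x_land=76.487, impact vy=-18.595
  bounce: vy ← 0.69·18.595 = 12.830
Arc 3: start y=0.000, vy=12.830 → t=2.566, apex=8.231, x_land=98.555, impact vy=-12.830
  bounce: vy ← 0.69·12.830 = 8.853
Arc 4: start y=0.000, vy=8.853 → t=1.771, apex=3.919, x_land=113.782, impact vy=-8.853
  bounce: vy ← 0.69·8.853 = 6.109
Arc 5: start y=0.000, vy=6.109 → t=1.222, apex=1.866, x_land=124.289, impact vy=-6.109
  bounce: vy ← 0.69·6.109 = 4.215
Arc 6: start y=0.000, vy=4.215 → t=0.843, apex=0.888, x_land=131.538, impact vy=-4.215
  bounce: vy ← 0.69·4.215 = 2.908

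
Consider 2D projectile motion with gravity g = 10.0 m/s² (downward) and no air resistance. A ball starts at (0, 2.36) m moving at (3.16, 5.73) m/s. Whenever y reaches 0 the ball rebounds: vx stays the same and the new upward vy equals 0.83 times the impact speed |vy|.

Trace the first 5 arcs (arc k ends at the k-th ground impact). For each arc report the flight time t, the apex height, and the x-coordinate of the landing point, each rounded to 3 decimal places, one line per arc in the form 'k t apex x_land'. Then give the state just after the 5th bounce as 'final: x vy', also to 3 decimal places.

Arc 1: start y=2.360, vy=5.730 → t=1.468, apex=4.002, x_land=4.638, impact vy=-8.946
  bounce: vy ← 0.83·8.946 = 7.425
Arc 2: start y=0.000, vy=7.425 → t=1.485, apex=2.757, x_land=9.330, impact vy=-7.425
  bounce: vy ← 0.83·7.425 = 6.163
Arc 3: start y=0.000, vy=6.163 → t=1.233, apex=1.899, x_land=13.225, impact vy=-6.163
  bounce: vy ← 0.83·6.163 = 5.115
Arc 4: start y=0.000, vy=5.115 → t=1.023, apex=1.308, x_land=16.458, impact vy=-5.115
  bounce: vy ← 0.83·5.115 = 4.246
Arc 5: start y=0.000, vy=4.246 → t=0.849, apex=0.901, x_land=19.142, impact vy=-4.246
  bounce: vy ← 0.83·4.246 = 3.524

1 1.468 4.002 4.638
2 1.485 2.757 9.330
3 1.233 1.899 13.225
4 1.023 1.308 16.458
5 0.849 0.901 19.142
final: 19.142 3.524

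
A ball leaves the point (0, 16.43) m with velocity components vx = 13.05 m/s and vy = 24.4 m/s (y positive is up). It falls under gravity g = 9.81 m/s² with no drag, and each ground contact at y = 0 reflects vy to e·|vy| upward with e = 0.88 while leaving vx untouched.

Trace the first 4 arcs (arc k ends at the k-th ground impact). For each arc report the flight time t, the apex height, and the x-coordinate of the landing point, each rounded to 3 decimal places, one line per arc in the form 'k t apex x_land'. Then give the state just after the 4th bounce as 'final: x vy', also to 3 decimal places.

Arc 1: start y=16.430, vy=24.400 → t=5.575, apex=46.775, x_land=72.758, impact vy=-30.294
  bounce: vy ← 0.88·30.294 = 26.659
Arc 2: start y=0.000, vy=26.659 → t=5.435, apex=36.222, x_land=143.684, impact vy=-26.659
  bounce: vy ← 0.88·26.659 = 23.460
Arc 3: start y=0.000, vy=23.460 → t=4.783, apex=28.050, x_land=206.100, impact vy=-23.460
  bounce: vy ← 0.88·23.460 = 20.644
Arc 4: start y=0.000, vy=20.644 → t=4.209, apex=21.722, x_land=261.025, impact vy=-20.644
  bounce: vy ← 0.88·20.644 = 18.167

1 5.575 46.775 72.758
2 5.435 36.222 143.684
3 4.783 28.050 206.100
4 4.209 21.722 261.025
final: 261.025 18.167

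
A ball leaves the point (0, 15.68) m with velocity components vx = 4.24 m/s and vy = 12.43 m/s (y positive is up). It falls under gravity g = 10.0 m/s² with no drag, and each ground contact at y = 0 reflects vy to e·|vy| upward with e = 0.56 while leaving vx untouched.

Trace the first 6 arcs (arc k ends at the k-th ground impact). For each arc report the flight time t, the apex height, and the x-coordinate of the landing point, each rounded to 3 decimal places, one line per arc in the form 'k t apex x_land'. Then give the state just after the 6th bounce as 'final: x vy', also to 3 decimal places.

Arc 1: start y=15.680, vy=12.430 → t=3.407, apex=23.405, x_land=14.444, impact vy=-21.636
  bounce: vy ← 0.56·21.636 = 12.116
Arc 2: start y=0.000, vy=12.116 → t=2.423, apex=7.340, x_land=24.718, impact vy=-12.116
  bounce: vy ← 0.56·12.116 = 6.785
Arc 3: start y=0.000, vy=6.785 → t=1.357, apex=2.302, x_land=30.472, impact vy=-6.785
  bounce: vy ← 0.56·6.785 = 3.800
Arc 4: start y=0.000, vy=3.800 → t=0.760, apex=0.722, x_land=33.694, impact vy=-3.800
  bounce: vy ← 0.56·3.800 = 2.128
Arc 5: start y=0.000, vy=2.128 → t=0.426, apex=0.226, x_land=35.498, impact vy=-2.128
  bounce: vy ← 0.56·2.128 = 1.192
Arc 6: start y=0.000, vy=1.192 → t=0.238, apex=0.071, x_land=36.509, impact vy=-1.192
  bounce: vy ← 0.56·1.192 = 0.667

1 3.407 23.405 14.444
2 2.423 7.340 24.718
3 1.357 2.302 30.472
4 0.760 0.722 33.694
5 0.426 0.226 35.498
6 0.238 0.071 36.509
final: 36.509 0.667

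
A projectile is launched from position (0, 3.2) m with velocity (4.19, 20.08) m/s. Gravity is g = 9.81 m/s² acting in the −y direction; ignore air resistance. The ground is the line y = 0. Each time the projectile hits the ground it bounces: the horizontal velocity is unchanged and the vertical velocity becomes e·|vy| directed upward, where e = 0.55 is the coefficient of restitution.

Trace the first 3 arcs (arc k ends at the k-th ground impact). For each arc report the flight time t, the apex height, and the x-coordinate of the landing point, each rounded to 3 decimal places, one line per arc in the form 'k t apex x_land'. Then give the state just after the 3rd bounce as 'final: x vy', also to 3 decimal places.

Arc 1: start y=3.200, vy=20.080 → t=4.247, apex=23.751, x_land=17.797, impact vy=-21.587
  bounce: vy ← 0.55·21.587 = 11.873
Arc 2: start y=0.000, vy=11.873 → t=2.421, apex=7.185, x_land=27.939, impact vy=-11.873
  bounce: vy ← 0.55·11.873 = 6.530
Arc 3: start y=0.000, vy=6.530 → t=1.331, apex=2.173, x_land=33.517, impact vy=-6.530
  bounce: vy ← 0.55·6.530 = 3.592

1 4.247 23.751 17.797
2 2.421 7.185 27.939
3 1.331 2.173 33.517
final: 33.517 3.592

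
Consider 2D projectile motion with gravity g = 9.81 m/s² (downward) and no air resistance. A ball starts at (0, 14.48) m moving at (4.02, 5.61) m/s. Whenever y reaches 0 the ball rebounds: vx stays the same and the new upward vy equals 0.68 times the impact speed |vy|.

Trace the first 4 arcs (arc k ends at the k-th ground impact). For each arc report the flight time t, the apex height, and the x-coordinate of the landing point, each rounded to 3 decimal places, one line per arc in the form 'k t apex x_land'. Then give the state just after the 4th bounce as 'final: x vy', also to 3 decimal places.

1 2.383 16.084 9.578
2 2.463 7.437 19.479
3 1.675 3.439 26.211
4 1.139 1.590 30.789
final: 30.789 3.798

Arc 1: start y=14.480, vy=5.610 → t=2.383, apex=16.084, x_land=9.578, impact vy=-17.764
  bounce: vy ← 0.68·17.764 = 12.080
Arc 2: start y=0.000, vy=12.080 → t=2.463, apex=7.437, x_land=19.479, impact vy=-12.080
  bounce: vy ← 0.68·12.080 = 8.214
Arc 3: start y=0.000, vy=8.214 → t=1.675, apex=3.439, x_land=26.211, impact vy=-8.214
  bounce: vy ← 0.68·8.214 = 5.586
Arc 4: start y=0.000, vy=5.586 → t=1.139, apex=1.590, x_land=30.789, impact vy=-5.586
  bounce: vy ← 0.68·5.586 = 3.798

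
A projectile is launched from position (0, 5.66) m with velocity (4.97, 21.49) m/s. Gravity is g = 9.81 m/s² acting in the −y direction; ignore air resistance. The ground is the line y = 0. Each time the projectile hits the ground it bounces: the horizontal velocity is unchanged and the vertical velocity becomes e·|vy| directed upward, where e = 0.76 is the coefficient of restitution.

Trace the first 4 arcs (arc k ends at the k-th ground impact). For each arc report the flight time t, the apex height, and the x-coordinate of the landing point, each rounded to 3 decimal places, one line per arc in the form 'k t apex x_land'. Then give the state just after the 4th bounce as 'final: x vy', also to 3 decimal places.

Arc 1: start y=5.660, vy=21.490 → t=4.630, apex=29.198, x_land=23.013, impact vy=-23.935
  bounce: vy ← 0.76·23.935 = 18.190
Arc 2: start y=0.000, vy=18.190 → t=3.709, apex=16.865, x_land=41.445, impact vy=-18.190
  bounce: vy ← 0.76·18.190 = 13.825
Arc 3: start y=0.000, vy=13.825 → t=2.818, apex=9.741, x_land=55.453, impact vy=-13.825
  bounce: vy ← 0.76·13.825 = 10.507
Arc 4: start y=0.000, vy=10.507 → t=2.142, apex=5.626, x_land=66.099, impact vy=-10.507
  bounce: vy ← 0.76·10.507 = 7.985

1 4.630 29.198 23.013
2 3.709 16.865 41.445
3 2.818 9.741 55.453
4 2.142 5.626 66.099
final: 66.099 7.985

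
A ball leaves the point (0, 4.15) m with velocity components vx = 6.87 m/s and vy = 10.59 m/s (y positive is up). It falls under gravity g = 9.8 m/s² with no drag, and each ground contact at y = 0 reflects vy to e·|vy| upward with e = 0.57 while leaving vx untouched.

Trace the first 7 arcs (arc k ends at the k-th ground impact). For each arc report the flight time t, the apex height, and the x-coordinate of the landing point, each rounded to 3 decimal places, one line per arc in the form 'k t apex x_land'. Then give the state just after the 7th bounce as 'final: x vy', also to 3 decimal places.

1 2.500 9.872 17.175
2 1.618 3.207 28.291
3 0.922 1.042 34.628
4 0.526 0.339 38.239
5 0.300 0.110 40.298
6 0.171 0.036 41.472
7 0.097 0.012 42.140
final: 42.140 0.272

Arc 1: start y=4.150, vy=10.590 → t=2.500, apex=9.872, x_land=17.175, impact vy=-13.910
  bounce: vy ← 0.57·13.910 = 7.929
Arc 2: start y=0.000, vy=7.929 → t=1.618, apex=3.207, x_land=28.291, impact vy=-7.929
  bounce: vy ← 0.57·7.929 = 4.519
Arc 3: start y=0.000, vy=4.519 → t=0.922, apex=1.042, x_land=34.628, impact vy=-4.519
  bounce: vy ← 0.57·4.519 = 2.576
Arc 4: start y=0.000, vy=2.576 → t=0.526, apex=0.339, x_land=38.239, impact vy=-2.576
  bounce: vy ← 0.57·2.576 = 1.468
Arc 5: start y=0.000, vy=1.468 → t=0.300, apex=0.110, x_land=40.298, impact vy=-1.468
  bounce: vy ← 0.57·1.468 = 0.837
Arc 6: start y=0.000, vy=0.837 → t=0.171, apex=0.036, x_land=41.472, impact vy=-0.837
  bounce: vy ← 0.57·0.837 = 0.477
Arc 7: start y=0.000, vy=0.477 → t=0.097, apex=0.012, x_land=42.140, impact vy=-0.477
  bounce: vy ← 0.57·0.477 = 0.272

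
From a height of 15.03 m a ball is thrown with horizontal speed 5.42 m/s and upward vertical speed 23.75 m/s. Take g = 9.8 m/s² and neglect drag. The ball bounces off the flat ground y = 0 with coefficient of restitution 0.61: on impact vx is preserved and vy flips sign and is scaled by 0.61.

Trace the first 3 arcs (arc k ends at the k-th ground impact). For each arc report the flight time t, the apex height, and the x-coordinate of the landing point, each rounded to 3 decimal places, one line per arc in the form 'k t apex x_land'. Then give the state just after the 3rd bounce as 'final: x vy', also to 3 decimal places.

Arc 1: start y=15.030, vy=23.750 → t=5.414, apex=43.809, x_land=29.341, impact vy=-29.303
  bounce: vy ← 0.61·29.303 = 17.875
Arc 2: start y=0.000, vy=17.875 → t=3.648, apex=16.301, x_land=49.113, impact vy=-17.875
  bounce: vy ← 0.61·17.875 = 10.904
Arc 3: start y=0.000, vy=10.904 → t=2.225, apex=6.066, x_land=61.174, impact vy=-10.904
  bounce: vy ← 0.61·10.904 = 6.651

1 5.414 43.809 29.341
2 3.648 16.301 49.113
3 2.225 6.066 61.174
final: 61.174 6.651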